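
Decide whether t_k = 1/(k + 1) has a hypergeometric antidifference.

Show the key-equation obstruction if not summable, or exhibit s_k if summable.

No. Not Gosper-summable.

Ratio r(k) = (k + 1)/(k + 2).
Factor: A=k + 1; B=k + 2; C=1.
Need (k + 1)·f(k+1) − (k + 1)·f(k) = 1.
deg f ≤ 0 (via 1,1,0).
Write f(k) = c0. Then LHS − RHS = -1, requiring -1 = 0: contradictory. No certificate.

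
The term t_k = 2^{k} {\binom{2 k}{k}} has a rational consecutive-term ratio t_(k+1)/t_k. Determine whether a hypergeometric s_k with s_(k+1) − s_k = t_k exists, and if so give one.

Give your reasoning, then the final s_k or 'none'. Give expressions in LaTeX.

t_(k+1)/t_k = 4*(2*k + 1)/(k + 1).
Take A(k)=8*k + 4, B(k)=k + 1, C(k)=1.
Key eq: (8*k + 4)·f(k+1) = (k)·f(k) + (1).
deg f ≤ -1 (via 1,1,0).
d = -1 < 0 ⇒ no nonzero polynomial f; not summable.

none (Gosper's algorithm certifies no s_k)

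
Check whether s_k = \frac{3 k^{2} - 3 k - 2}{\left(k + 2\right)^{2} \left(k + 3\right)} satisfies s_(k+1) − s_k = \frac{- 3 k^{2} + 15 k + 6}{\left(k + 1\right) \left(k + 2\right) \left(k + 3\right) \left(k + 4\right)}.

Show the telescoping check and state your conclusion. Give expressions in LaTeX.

Invalid: residual \frac{2 \left(3 k^{3} - 25 k - 10\right)}{k^{6} + 15 k^{5} + 91 k^{4} + 285 k^{3} + 484 k^{2} + 420 k + 144} ≠ 0.

s_(k+1) = (-3*k + 3*(k + 1)**2 - 5)/((k + 3)**2*(k + 4))
s_(k+1) − s_k = (-3*k**3 + 9*k**2 + 54*k + 16)/(k**5 + 14*k**4 + 77*k**3 + 208*k**2 + 276*k + 144)
(s_(k+1) − s_k) − t_k = 2*(3*k**3 - 25*k - 10)/(k**6 + 15*k**5 + 91*k**4 + 285*k**3 + 484*k**2 + 420*k + 144)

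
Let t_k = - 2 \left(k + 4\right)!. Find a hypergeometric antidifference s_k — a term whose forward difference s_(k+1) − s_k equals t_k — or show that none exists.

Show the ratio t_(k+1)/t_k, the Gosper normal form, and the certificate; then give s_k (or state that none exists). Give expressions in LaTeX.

none (Gosper's algorithm certifies no s_k)

r(k) = k + 5 after simplifying.
So A=k + 5 and B=1, with C=1.
Set up (k + 5)·f(k+1) − (1)·f(k) − (1) = 0.
d = -1 from the (1,0,0) case.
Bound -1 < 0, so the key equation has no polynomial solution.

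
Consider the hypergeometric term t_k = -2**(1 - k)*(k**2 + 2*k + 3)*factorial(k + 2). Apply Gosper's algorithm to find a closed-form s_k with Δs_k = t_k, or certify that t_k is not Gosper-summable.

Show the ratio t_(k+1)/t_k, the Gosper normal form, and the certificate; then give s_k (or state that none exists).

s_k = -2**(2 - k)*k*factorial(k + 2)

Compute t_(k+1)/t_k: get (k + 3)*(2*k + (k + 1)**2 + 5)/(2*(k**2 + 2*k + 3)).
Factor: A=k/2 + 3/2; B=1; C=k**2 + 2*k + 3.
Need (k/2 + 3/2)·f(k+1) − (1)·f(k) = k**2 + 2*k + 3.
Bound: deg f ≤ 1.
Solve for f: f(k) = 2*k (degree 1 ≤ 1).
Certificate R = B(k−1)f/C = 2*k/(k**2 + 2*k + 3) gives s_k = -2**(2 - k)*k*factorial(k + 2).
Check: Δs_k = -2**(1 - k)*(k**2 + 2*k + 3)*factorial(k + 2). ✓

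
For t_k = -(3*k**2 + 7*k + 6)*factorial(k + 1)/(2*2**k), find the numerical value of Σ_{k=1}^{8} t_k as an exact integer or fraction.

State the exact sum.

The ratio is (k + 2)*(7*k + 3*(k + 1)**2 + 13)/(2*(3*k**2 + 7*k + 6)).
Normal form (A,B,C) = (k/2 + 1, 1, k**2 + 7*k/3 + 2).
f must satisfy (k/2 + 1)·f(k+1) − (1)·f(k) = k**2 + 7*k/3 + 2.
From deg A=1, deg B=0, deg C=2: d=1.
Coefficient equations give f(k) = 2*(3*k + 4)/3.
So s_k = (B(k−1)f/C)·t_k = (2*(3*k + 4)/(3*k**2 + 7*k + 6))·t_k = -(3*k + 4)*factorial(k + 1)/2**k.
Δs = -(3*k**2 + 7*k + 6)*factorial(k + 1)/(2*2**k), as required.
Sum = s_(9) − s_(1); s_(9) = -439425/2, s_(1) = -7 ⇒ -439411/2.

Σ = -439411/2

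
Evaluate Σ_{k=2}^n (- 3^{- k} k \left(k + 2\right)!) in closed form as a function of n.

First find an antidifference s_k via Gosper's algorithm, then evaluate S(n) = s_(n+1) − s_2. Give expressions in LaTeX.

Compute t_(k+1)/t_k: get (k + 1)*(k + 3)/(3*k).
So A=k/3 + 1 and B=1, with C=k.
Need (k/3 + 1)·f(k+1) − (1)·f(k) = k.
Bound: deg f ≤ 0.
Match coefficients ⇒ f(k) = 3.
So s_k = (B(k−1)f/C)·t_k = (3/k)·t_k = -3**(1 - k)*factorial(k + 2).
Check: Δs_k = -k*factorial(k + 2)/3**k. ✓
Telescope: S(n) = s_(n+1) − s_(2) = -factorial(n + 3)/3**n − (-8) = 8 - factorial(n + 3)/3**n.

S(n) = 8 - 3^{- n} \left(n + 3\right)!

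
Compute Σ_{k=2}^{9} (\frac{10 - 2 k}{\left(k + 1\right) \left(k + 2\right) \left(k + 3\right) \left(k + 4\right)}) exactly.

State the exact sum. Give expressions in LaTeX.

Σ = 89/4290

Compute t_(k+1)/t_k: get (k - 4)*(k + 1)/((k - 5)*(k + 5)).
So A=k + 1 and B=k + 5, with C=k - 5.
f must satisfy (k + 1)·f(k+1) − (k + 4)·f(k) = k - 5.
Degrees (1,1,1) ⇒ d ≤ 3.
A polynomial solution: f(k) = -k*(k**2 + 6*k + 13)/4.
R(k) = B(k−1)·f(k)/C(k) = -k*(k + 4)*(k**2 + 6*k + 13)/(4*(k - 5)); s_k = R·t_k = k*(k**2 + 6*k + 13)/(2*(k + 1)*(k + 2)*(k + 3)).
s_(k+1) − s_k = 2*(5 - k)/(k**4 + 10*k**3 + 35*k**2 + 50*k + 24) = t_k.
Evaluate s at k=10 and k=2: 865/1716 and 29/60; difference 89/4290.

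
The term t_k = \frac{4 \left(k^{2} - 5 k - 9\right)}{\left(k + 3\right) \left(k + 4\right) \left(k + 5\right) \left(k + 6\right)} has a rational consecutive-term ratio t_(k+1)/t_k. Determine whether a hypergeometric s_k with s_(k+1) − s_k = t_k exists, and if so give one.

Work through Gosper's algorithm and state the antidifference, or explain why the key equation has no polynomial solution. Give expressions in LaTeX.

s_k = \frac{k \left(- k^{2} - 72 k - 107\right)}{15 \left(k + 3\right) \left(k + 4\right) \left(k + 5\right)}

Step 1: r(k) = (k**3 - 22*k - 39)/(k**3 + 2*k**2 - 44*k - 63).
Gosper form: A/B · C(k+1)/C(k) with A=k + 3, B=k + 7, C=k**2 - 5*k - 9.
Set up (k + 3)·f(k+1) − (k + 6)·f(k) − (k**2 - 5*k - 9) = 0.
From deg A=1, deg B=1, deg C=2: d=3.
Solve for f: f(k) = -k*(k**2 + 72*k + 107)/60 (degree 3 ≤ 3).
Then R = B(k−1)f/C = -k*(k + 6)*(k**2 + 72*k + 107)/(60*(k**2 - 5*k - 9)), so s_k = R(k)·t_k = k*(-k**2 - 72*k - 107)/(15*(k + 3)*(k + 4)*(k + 5)).
s_(k+1) − s_k = 4*(k**2 - 5*k - 9)/(k**4 + 18*k**3 + 119*k**2 + 342*k + 360) = t_k.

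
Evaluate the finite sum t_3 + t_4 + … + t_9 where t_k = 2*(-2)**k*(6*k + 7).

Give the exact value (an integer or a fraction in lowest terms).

Σ = -43120

Compute t_(k+1)/t_k: get 2*(-6*k - 13)/(6*k + 7).
Take A(k)=-2, B(k)=1, C(k)=k + 7/6.
Need (-2)·f(k+1) − (1)·f(k) = k + 7/6.
d = 1 from the (0,0,1) case.
Solve for f: f(k) = -(2*k + 1)/6 (degree 1 ≤ 1).
R(k) = B(k−1)·f(k)/C(k) = -(2*k + 1)/(6*k + 7); s_k = R·t_k = (-2)**(k + 1)*(2*k + 1).
Verify: 2*(-2)**k*(6*k + 7) matches t_k.
Evaluate s at k=10 and k=3: -43008 and 112; difference -43120.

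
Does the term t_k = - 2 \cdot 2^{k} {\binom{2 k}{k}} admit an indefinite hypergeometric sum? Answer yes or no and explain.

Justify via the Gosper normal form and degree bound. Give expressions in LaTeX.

No — key equation has no polynomial f.

r(k) = 4*(2*k + 1)/(k + 1) after simplifying.
Factor: A=8*k + 4; B=k + 1; C=1.
f must satisfy (8*k + 4)·f(k+1) − (k)·f(k) = 1.
d = -1 from the (1,1,0) case.
d = -1 < 0 ⇒ no nonzero polynomial f; not summable.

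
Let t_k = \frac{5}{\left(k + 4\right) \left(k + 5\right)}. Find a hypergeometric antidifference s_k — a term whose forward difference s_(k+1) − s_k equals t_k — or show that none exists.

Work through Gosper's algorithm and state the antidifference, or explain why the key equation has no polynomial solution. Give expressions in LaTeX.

Ratio r(k) = (k + 4)/(k + 6).
Gosper form: A/B · C(k+1)/C(k) with A=k + 4, B=k + 6, C=1.
Solve (k + 4)·f(k+1) − (k + 5)·f(k) = 1.
From deg A=1, deg B=1, deg C=0: d=1.
Solving with deg f ≤ 1: f(k) = k/4.
R(k) = B(k−1)·f(k)/C(k) = k*(k + 5)/4; s_k = R·t_k = 5*k/(4*(k + 4)).
Check: Δs_k = 5/(k**2 + 9*k + 20). ✓

s_k = \frac{5 k}{4 \left(k + 4\right)}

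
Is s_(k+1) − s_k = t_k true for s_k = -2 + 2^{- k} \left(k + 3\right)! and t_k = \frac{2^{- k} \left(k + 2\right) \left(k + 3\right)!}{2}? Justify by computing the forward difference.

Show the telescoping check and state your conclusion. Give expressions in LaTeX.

Valid: the claim telescopes to t_k.

s_(k+1) = 2**(-k - 1)*factorial(k + 4) - 2
s_(k+1) − s_k = (k + 2)*factorial(k + 3)/(2*2**k)
(s_(k+1) − s_k) − t_k = 0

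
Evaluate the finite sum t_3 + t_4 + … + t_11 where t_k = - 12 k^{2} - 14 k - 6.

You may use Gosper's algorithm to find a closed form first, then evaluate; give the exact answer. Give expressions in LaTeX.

Σ = -6948

The ratio is (6*k**2 + 19*k + 16)/(6*k**2 + 7*k + 3).
Gosper form: A/B · C(k+1)/C(k) with A=1, B=1, C=k**2 + 7*k/6 + 1/2.
Need (1)·f(k+1) − (1)·f(k) = k**2 + 7*k/6 + 1/2.
d = 3 from the (0,0,2) case.
Solve for f: f(k) = k*(4*k**2 + k + 1)/12 (degree 3 ≤ 3).
R(k) = B(k−1)·f(k)/C(k) = k*(4*k**2 + k + 1)/(2*(6*k**2 + 7*k + 3)); s_k = R·t_k = k*(-4*k**2 - k - 1).
s_(k+1) − s_k = -12*k**2 - 14*k - 6 = t_k.
Σ_(k=3)^(11) t_k = s_(12) − s_(3) = -7068 − (-120) = -6948.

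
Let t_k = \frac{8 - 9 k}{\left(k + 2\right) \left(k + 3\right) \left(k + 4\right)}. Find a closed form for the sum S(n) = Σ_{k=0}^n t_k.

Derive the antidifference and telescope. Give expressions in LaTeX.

Step 1: r(k) = (k + 2)*(9*k + 1)/((k + 5)*(9*k - 8)).
A = k + 2, B = k + 5, C = k - 8/9.
Key eq: (k + 2)·f(k+1) = (k + 4)·f(k) + (k - 8/9).
d = 2 from the (1,1,1) case.
Coefficient equations give f(k) = k*(5*k - 29)/54.
So s_k = (B(k−1)f/C)·t_k = (k*(k + 4)*(5*k - 29)/(6*(9*k - 8)))·t_k = k*(29 - 5*k)/(6*(k + 2)*(k + 3)).
Δs = (8 - 9*k)/(k**3 + 9*k**2 + 26*k + 24), as required.
Σ_(k=0)^n t_k = s_(n+1) − s_(0) = ((-5*n**2 + 19*n + 24)/(6*(n**2 + 7*n + 12))) − (0), i.e. (-5*n**2 + 19*n + 24)/(6*(n**2 + 7*n + 12)).

S(n) = \frac{- 5 n^{2} + 19 n + 24}{6 \left(n^{2} + 7 n + 12\right)}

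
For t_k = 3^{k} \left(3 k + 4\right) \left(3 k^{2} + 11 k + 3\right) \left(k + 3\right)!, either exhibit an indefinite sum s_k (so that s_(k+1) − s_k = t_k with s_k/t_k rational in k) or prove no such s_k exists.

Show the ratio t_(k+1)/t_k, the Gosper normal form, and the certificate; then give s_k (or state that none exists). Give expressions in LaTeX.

s_k = 3^{k} k \left(3 k - 2\right) \left(k + 3\right)!

Ratio r(k) = 3*(9*k**4 + 108*k**3 + 458*k**2 + 799*k + 476)/(9*k**3 + 45*k**2 + 53*k + 12).
Take A(k)=3*k + 12, B(k)=1, C(k)=k**3 + 5*k**2 + 53*k/9 + 4/3.
Need (3*k + 12)·f(k+1) − (1)·f(k) = k**3 + 5*k**2 + 53*k/9 + 4/3.
deg f ≤ 2 (via 1,0,3).
Solve for f: f(k) = k*(3*k - 2)/9 (degree 2 ≤ 2).
Get s_k = R·t_k = 3**k*k*(3*k - 2)*factorial(k + 3) with R(k) = B(k−1)f(k)/C(k) = k*(3*k - 2)/((3*k + 4)*(3*k**2 + 11*k + 3)).
Check: Δs_k = 3**k*(3*k + 4)*(3*k**2 + 11*k + 3)*factorial(k + 3). ✓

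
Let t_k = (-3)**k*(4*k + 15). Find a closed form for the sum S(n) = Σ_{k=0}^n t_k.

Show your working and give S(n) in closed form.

Compute t_(k+1)/t_k: get 3*(-4*k - 19)/(4*k + 15).
So A=-3 and B=1, with C=k + 15/4.
Set up (-3)·f(k+1) − (1)·f(k) − (k + 15/4) = 0.
Bound: deg f ≤ 1.
Coefficient equations give f(k) = -(k + 3)/4.
Get s_k = R·t_k = (-3)**k*(-k - 3) with R(k) = B(k−1)f(k)/C(k) = -(k + 3)/(4*k + 15).
Δs = (-3)**k*(4*k + 15), as required.
Σ_(k=0)^n t_k = s_(n+1) − s_(0) = (3*(-3)**n*(n + 4)) − (-3), i.e. 3*(-3)**n*n + 12*(-3)**n + 3.

S(n) = 3*(-3)**n*n + 12*(-3)**n + 3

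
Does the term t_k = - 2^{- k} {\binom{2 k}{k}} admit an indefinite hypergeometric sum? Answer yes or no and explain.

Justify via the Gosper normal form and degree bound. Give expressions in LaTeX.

Ratio r(k) = (2*k + 1)/(k + 1).
Take A(k)=2*k + 1, B(k)=k + 1, C(k)=1.
Need (2*k + 1)·f(k+1) − (k)·f(k) = 1.
d = -1 from the (1,1,0) case.
d = -1 < 0 ⇒ no nonzero polynomial f; not summable.

No — key equation has no polynomial f.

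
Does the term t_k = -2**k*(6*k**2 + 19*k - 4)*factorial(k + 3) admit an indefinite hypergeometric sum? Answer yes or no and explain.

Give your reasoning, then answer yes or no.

t_(k+1)/t_k = 2*(6*k**3 + 55*k**2 + 145*k + 84)/(6*k**2 + 19*k - 4).
Factor: A=2*k + 8; B=1; C=k**2 + 19*k/6 - 2/3.
Solve (2*k + 8)·f(k+1) − (1)·f(k) = k**2 + 19*k/6 - 2/3.
Degrees (1,0,2) ⇒ d ≤ 1.
A polynomial solution: f(k) = (3*k - 4)/6.
So s_k = (B(k−1)f/C)·t_k = ((3*k - 4)/(6*k**2 + 19*k - 4))·t_k = -2**k*(3*k - 4)*factorial(k + 3).
Δs = -2**k*(6*k**2 + 19*k - 4)*factorial(k + 3), as required.

Yes. s_k = -2**k*(3*k - 4)*factorial(k + 3).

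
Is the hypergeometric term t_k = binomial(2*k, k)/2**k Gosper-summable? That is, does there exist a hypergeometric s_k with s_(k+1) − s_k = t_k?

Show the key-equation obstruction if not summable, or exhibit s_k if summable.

Step 1: r(k) = (2*k + 1)/(k + 1).
A = 2*k + 1, B = k + 1, C = 1.
f must satisfy (2*k + 1)·f(k+1) − (k)·f(k) = 1.
deg f ≤ -1 (via 1,1,0).
Negative degree bound (-1): no f exists, t_k not Gosper-summable.

No; the degree bound rules out any f.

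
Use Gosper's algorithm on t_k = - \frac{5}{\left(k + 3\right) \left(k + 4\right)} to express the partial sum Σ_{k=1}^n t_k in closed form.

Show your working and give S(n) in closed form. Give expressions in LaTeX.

Ratio r(k) = (k + 3)/(k + 5).
Factor: A=k + 3; B=k + 5; C=1.
f must satisfy (k + 3)·f(k+1) − (k + 4)·f(k) = 1.
From deg A=1, deg B=1, deg C=0: d=1.
Match coefficients ⇒ f(k) = k/3.
So s_k = (B(k−1)f/C)·t_k = (k*(k + 4)/3)·t_k = -5*k/(3*k + 9).
Check: Δs_k = -5/(k**2 + 7*k + 12). ✓
Telescope: S(n) = s_(n+1) − s_(1) = 5*(-n - 1)/(3*(n + 4)) − (-5/12) = -5*n/(4*n + 16).

S(n) = - \frac{5 n}{4 n + 16}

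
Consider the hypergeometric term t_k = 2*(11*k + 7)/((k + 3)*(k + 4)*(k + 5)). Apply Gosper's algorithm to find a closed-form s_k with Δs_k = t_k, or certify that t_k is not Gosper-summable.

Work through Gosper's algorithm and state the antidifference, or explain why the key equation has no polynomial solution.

Step 1: r(k) = (k + 3)*(11*k + 18)/((k + 6)*(11*k + 7)).
Factor: A=k + 3; B=k + 6; C=k + 7/11.
Key eq: (k + 3)·f(k+1) = (k + 5)·f(k) + (k + 7/11).
d = 2 from the (1,1,1) case.
A polynomial solution: f(k) = k*(5*k + 2)/33.
So s_k = (B(k−1)f/C)·t_k = (k*(k + 5)*(5*k + 2)/(3*(11*k + 7)))·t_k = 2*k*(5*k + 2)/(3*(k + 3)*(k + 4)).
Δs = 2*(11*k + 7)/(k**3 + 12*k**2 + 47*k + 60), as required.

s_k = 2*k*(5*k + 2)/(3*(k + 3)*(k + 4))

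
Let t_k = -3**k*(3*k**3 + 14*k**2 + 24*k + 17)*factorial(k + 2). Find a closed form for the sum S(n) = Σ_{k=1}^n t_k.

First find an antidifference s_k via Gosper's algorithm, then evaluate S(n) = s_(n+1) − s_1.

S(n) = -3*3**n*n**2*factorial(n + 3) - 6*3**n*n*factorial(n + 3) - 6*3**n*factorial(n + 3) + 36

t_(k+1)/t_k = 3*(3*k**4 + 32*k**3 + 130*k**2 + 241*k + 174)/(3*k**3 + 14*k**2 + 24*k + 17).
So A=3*k + 9 and B=1, with C=k**3 + 14*k**2/3 + 8*k + 17/3.
Solve (3*k + 9)·f(k+1) − (1)·f(k) = k**3 + 14*k**2/3 + 8*k + 17/3.
deg f ≤ 2 (via 1,0,3).
Match coefficients ⇒ f(k) = (k**2 + 1)/3.
Certificate R = B(k−1)f/C = (k**2 + 1)/(3*k**3 + 14*k**2 + 24*k + 17) gives s_k = -3**k*(k**2 + 1)*factorial(k + 2).
Δs = -3**k*(3*k**3 + 14*k**2 + 24*k + 17)*factorial(k + 2), as required.
Evaluate: s_(n+1) = -3**(n + 1)*(n**2 + 2*n + 2)*factorial(n + 3); subtract s_(1) = -36 ⇒ S(n) = -3*3**n*n**2*factorial(n + 3) - 6*3**n*n*factorial(n + 3) - 6*3**n*factorial(n + 3) + 36.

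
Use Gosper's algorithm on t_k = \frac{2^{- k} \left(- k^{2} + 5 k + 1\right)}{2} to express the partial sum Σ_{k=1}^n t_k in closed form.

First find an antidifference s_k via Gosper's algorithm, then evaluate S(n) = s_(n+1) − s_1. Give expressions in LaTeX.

S(n) = 2^{- n - 1} \left(5 \cdot 2^{n} + n^{2} - n - 5\right)

Step 1: r(k) = (k**2 - 3*k - 5)/(2*(k**2 - 5*k - 1)).
A = 1/2, B = 1, C = k**2 - 5*k - 1.
Solve (1/2)·f(k+1) − (1)·f(k) = k**2 - 5*k - 1.
deg f ≤ 2 (via 0,0,2).
A polynomial solution: f(k) = -2*(k**2 - 3*k - 3).
So s_k = (B(k−1)f/C)·t_k = (-2*(k**2 - 3*k - 3)/(k**2 - 5*k - 1))·t_k = (k**2 - 3*k - 3)/2**k.
Verify: (-k**2 + 5*k + 1)/(2*2**k) matches t_k.
Telescope: S(n) = s_(n+1) − s_(1) = 2**(-n - 1)*(n**2 - n - 5) − (-5/2) = 2**(-n - 1)*(5*2**n + n**2 - n - 5).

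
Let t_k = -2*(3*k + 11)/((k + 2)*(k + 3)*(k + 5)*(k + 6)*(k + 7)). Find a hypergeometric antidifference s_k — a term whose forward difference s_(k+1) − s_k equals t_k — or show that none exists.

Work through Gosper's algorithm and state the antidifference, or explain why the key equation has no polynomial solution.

s_k = k*(-k**2 - 13*k - 52)/(30*(k**3 + 13*k**2 + 52*k + 60))

r(k) = (k + 2)*(k + 5)*(3*k + 14)/((k + 4)*(k + 8)*(3*k + 11)) after simplifying.
A = k + 2, B = k + 8, C = k**2 + 23*k/3 + 44/3.
f must satisfy (k + 2)·f(k+1) − (k + 7)·f(k) = k**2 + 23*k/3 + 44/3.
Bound: deg f ≤ 5.
Match coefficients ⇒ f(k) = k*(k + 3)*(k + 4)*(k**2 + 13*k + 52)/180.
Then R = B(k−1)f/C = k*(k + 3)*(k + 7)*(k**2 + 13*k + 52)/(60*(3*k + 11)), so s_k = R(k)·t_k = k*(-k**2 - 13*k - 52)/(30*(k**3 + 13*k**2 + 52*k + 60)).
Verify: 2*(-3*k - 11)/(k**5 + 23*k**4 + 203*k**3 + 853*k**2 + 1692*k + 1260) matches t_k.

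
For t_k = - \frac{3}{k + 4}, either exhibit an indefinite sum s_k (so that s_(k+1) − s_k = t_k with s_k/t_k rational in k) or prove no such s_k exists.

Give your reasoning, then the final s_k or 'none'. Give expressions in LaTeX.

Compute t_(k+1)/t_k: get (k + 4)/(k + 5).
Normal form (A,B,C) = (k + 4, k + 5, 1).
Set up (k + 4)·f(k+1) − (k + 4)·f(k) − (1) = 0.
deg f ≤ 0 (via 1,1,0).
Put f(k) = c0: A·f(k+1) − B(k−1)·f(k) − C = -1; need -1 = 0 — inconsistent ⇒ no f, not summable.

no hypergeometric antidifference exists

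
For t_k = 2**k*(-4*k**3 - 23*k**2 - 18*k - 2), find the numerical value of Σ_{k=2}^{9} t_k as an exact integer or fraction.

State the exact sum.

Σ = -3973024

r(k) = 2*(4*k**3 + 35*k**2 + 76*k + 47)/(4*k**3 + 23*k**2 + 18*k + 2) after simplifying.
Factor: A=2; B=1; C=k**3 + 23*k**2/4 + 9*k/2 + 1/2.
Key eq: (2)·f(k+1) = (1)·f(k) + (k**3 + 23*k**2/4 + 9*k/2 + 1/2).
deg f ≤ 3 (via 0,0,3).
Match coefficients ⇒ f(k) = k*(4*k**2 - k - 2)/4.
R(k) = B(k−1)·f(k)/C(k) = k*(4*k**2 - k - 2)/(4*k**3 + 23*k**2 + 18*k + 2); s_k = R·t_k = 2**k*k*(-4*k**2 + k + 2).
Check: Δs_k = 2**k*(-4*k**3 - 23*k**2 - 18*k - 2). ✓
Σ_(k=2)^(9) t_k = s_(10) − s_(2) = -3973120 − (-96) = -3973024.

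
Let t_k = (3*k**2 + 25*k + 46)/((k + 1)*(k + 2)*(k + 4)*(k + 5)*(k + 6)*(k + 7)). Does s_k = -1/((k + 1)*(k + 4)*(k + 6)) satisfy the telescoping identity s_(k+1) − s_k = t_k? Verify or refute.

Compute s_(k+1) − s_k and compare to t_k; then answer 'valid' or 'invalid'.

s_(k+1) = -1/((k + 2)*(k + 5)*(k + 7))
s_(k+1) − s_k = (3*k**2 + 25*k + 46)/(k**6 + 25*k**5 + 247*k**4 + 1219*k**3 + 3112*k**2 + 3796*k + 1680)
(s_(k+1) − s_k) − t_k = 0

valid (s_(k+1) − s_k reduces to t_k)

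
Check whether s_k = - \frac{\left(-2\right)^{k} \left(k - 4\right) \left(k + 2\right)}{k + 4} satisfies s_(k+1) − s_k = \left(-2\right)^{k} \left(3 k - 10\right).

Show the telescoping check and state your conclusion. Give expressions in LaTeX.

Invalid: residual \frac{\left(-2\right)^{k + 1} \left(3 k^{2} + 3 k - 44\right)}{k^{2} + 9 k + 20} ≠ 0.

s_(k+1) = (-2)**(k + 1)*(9 - k**2)/(k + 5)
s_(k+1) − s_k = (-2)**k*(3*k**3 + 11*k**2 - 36*k - 112)/(k**2 + 9*k + 20)
(s_(k+1) − s_k) − t_k = (-2)**(k + 1)*(3*k**2 + 3*k - 44)/(k**2 + 9*k + 20)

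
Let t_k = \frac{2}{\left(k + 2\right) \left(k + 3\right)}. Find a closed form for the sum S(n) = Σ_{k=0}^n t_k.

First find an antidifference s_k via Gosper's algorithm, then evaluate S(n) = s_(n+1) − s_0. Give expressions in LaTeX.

S(n) = \frac{n + 1}{n + 3}

Step 1: r(k) = (k + 2)/(k + 4).
A = k + 2, B = k + 4, C = 1.
Set up (k + 2)·f(k+1) − (k + 3)·f(k) − (1) = 0.
d = 1 from the (1,1,0) case.
Match coefficients ⇒ f(k) = k/2.
Certificate R = B(k−1)f/C = k*(k + 3)/2 gives s_k = k/(k + 2).
Check: Δs_k = 2/(k**2 + 5*k + 6). ✓
Telescope: S(n) = s_(n+1) − s_(0) = (n + 1)/(n + 3) − (0) = (n + 1)/(n + 3).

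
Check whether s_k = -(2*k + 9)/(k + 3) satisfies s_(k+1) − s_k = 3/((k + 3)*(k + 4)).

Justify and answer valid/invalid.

Valid — Δs_k = t_k.

s_(k+1) = (-2*k - 11)/(k + 4)
s_(k+1) − s_k = 3/(k**2 + 7*k + 12)
(s_(k+1) − s_k) − t_k = 0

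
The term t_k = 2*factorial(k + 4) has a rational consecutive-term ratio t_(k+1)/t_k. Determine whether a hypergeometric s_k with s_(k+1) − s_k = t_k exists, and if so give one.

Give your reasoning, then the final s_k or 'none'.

not Gosper-summable; s_k does not exist

Compute t_(k+1)/t_k: get k + 5.
A = k + 5, B = 1, C = 1.
Key eq: (k + 5)·f(k+1) = (1)·f(k) + (1).
d = -1 from the (1,0,0) case.
Negative degree bound (-1): no f exists, t_k not Gosper-summable.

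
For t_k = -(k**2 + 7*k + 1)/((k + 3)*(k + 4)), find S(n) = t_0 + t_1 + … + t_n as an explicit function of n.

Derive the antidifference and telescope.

S(n) = (-3*n**2 - 4*n - 1)/(3*(n + 4))

Compute t_(k+1)/t_k: get (k + 3)*(7*k + (k + 1)**2 + 8)/((k + 5)*(k**2 + 7*k + 1)).
Take A(k)=k + 3, B(k)=k + 5, C(k)=k**2 + 7*k + 1.
Need (k + 3)·f(k+1) − (k + 4)·f(k) = k**2 + 7*k + 1.
Degrees (1,1,2) ⇒ d ≤ 2.
Solving with deg f ≤ 2: f(k) = k*(3*k - 2)/3.
So s_k = (B(k−1)f/C)·t_k = (k*(k + 4)*(3*k - 2)/(3*(k**2 + 7*k + 1)))·t_k = k*(2 - 3*k)/(3*(k + 3)).
Verify: (-k**2 - 7*k - 1)/(k**2 + 7*k + 12) matches t_k.
Σ_(k=0)^n t_k = s_(n+1) − s_(0) = ((-3*n**2 - 4*n - 1)/(3*(n + 4))) − (0), i.e. (-3*n**2 - 4*n - 1)/(3*(n + 4)).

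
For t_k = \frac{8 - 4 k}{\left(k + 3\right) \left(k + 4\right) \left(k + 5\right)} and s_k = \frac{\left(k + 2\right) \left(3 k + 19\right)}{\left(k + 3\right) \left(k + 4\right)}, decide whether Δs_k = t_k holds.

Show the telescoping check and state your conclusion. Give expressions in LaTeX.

s_(k+1) = (k + 3)*(3*k + 22)/((k + 4)*(k + 5))
s_(k+1) − s_k = 4*(2 - k)/(k**3 + 12*k**2 + 47*k + 60)
(s_(k+1) − s_k) − t_k = 0

Valid: the claim telescopes to t_k.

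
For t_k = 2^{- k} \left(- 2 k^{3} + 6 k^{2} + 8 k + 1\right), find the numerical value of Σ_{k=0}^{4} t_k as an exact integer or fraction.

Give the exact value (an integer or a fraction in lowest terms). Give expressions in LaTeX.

Step 1: r(k) = (2*k**3 - 14*k - 13)/(2*(2*k**3 - 6*k**2 - 8*k - 1)).
Factor: A=1/2; B=1; C=k**3 - 3*k**2 - 4*k - 1/2.
Key eq: (1/2)·f(k+1) = (1)·f(k) + (k**3 - 3*k**2 - 4*k - 1/2).
Degrees (0,0,3) ⇒ d ≤ 3.
Solving with deg f ≤ 3: f(k) = -2*k**3 + 2*k + 1.
Get s_k = R·t_k = 2*(2*k**3 - 2*k - 1)/2**k with R(k) = B(k−1)f(k)/C(k) = -2*(2*k**3 - 2*k - 1)/(2*k**3 - 6*k**2 - 8*k - 1).
s_(k+1) − s_k = (-2*k**3 + 6*k**2 + 8*k + 1)/2**k = t_k.
Sum = s_(5) − s_(0); s_(5) = 239/16, s_(0) = -2 ⇒ 271/16.

Σ = 271/16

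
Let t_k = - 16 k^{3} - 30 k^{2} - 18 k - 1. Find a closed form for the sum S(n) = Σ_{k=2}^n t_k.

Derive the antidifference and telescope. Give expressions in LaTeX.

Ratio r(k) = (16*k**3 + 78*k**2 + 126*k + 65)/(16*k**3 + 30*k**2 + 18*k + 1).
Factor: A=1; B=1; C=k**3 + 15*k**2/8 + 9*k/8 + 1/16.
Set up (1)·f(k+1) − (1)·f(k) − (k**3 + 15*k**2/8 + 9*k/8 + 1/16) = 0.
Degrees (0,0,3) ⇒ d ≤ 4.
Coefficient equations give f(k) = k*(4*k**3 + 2*k**2 - 2*k - 3)/16.
Then R = B(k−1)f/C = k*(4*k**3 + 2*k**2 - 2*k - 3)/(16*k**3 + 30*k**2 + 18*k + 1), so s_k = R(k)·t_k = k*(-4*k**3 - 2*k**2 + 2*k + 3).
s_(k+1) − s_k = -16*k**3 - 30*k**2 - 18*k - 1 = t_k.
Evaluate: s_(n+1) = -4*n**4 - 18*n**3 - 28*n**2 - 15*n - 1; subtract s_(2) = -66 ⇒ S(n) = -4*n**4 - 18*n**3 - 28*n**2 - 15*n + 65.

S(n) = - 4 n^{4} - 18 n^{3} - 28 n^{2} - 15 n + 65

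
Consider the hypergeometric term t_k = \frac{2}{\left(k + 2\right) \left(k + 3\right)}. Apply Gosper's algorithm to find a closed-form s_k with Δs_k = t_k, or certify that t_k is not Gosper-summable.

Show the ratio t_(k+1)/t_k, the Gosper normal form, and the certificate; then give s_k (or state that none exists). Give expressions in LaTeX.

Step 1: r(k) = (k + 2)/(k + 4).
Factor: A=k + 2; B=k + 4; C=1.
Need (k + 2)·f(k+1) − (k + 3)·f(k) = 1.
deg f ≤ 1 (via 1,1,0).
Solve for f: f(k) = k/2 (degree 1 ≤ 1).
R(k) = B(k−1)·f(k)/C(k) = k*(k + 3)/2; s_k = R·t_k = k/(k + 2).
Δs = 2/(k**2 + 5*k + 6), as required.

s_k = \frac{k}{k + 2}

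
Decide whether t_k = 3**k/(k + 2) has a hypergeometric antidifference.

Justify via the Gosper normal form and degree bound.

No — negative degree bound, so no certificate f.

t_(k+1)/t_k = 3*(k + 2)/(k + 3).
So A=3*k + 6 and B=k + 3, with C=1.
Key eq: (3*k + 6)·f(k+1) = (k + 2)·f(k) + (1).
Bound: deg f ≤ -1.
Bound -1 < 0, so the key equation has no polynomial solution.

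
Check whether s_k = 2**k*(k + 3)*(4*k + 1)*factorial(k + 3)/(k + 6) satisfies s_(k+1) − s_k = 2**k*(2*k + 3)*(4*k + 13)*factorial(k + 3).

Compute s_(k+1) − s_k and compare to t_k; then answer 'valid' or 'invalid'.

Invalid: residual -3*2**k*(8*k**3 + 86*k**2 + 263*k + 233)*factorial(k + 3)/((k + 6)*(k + 7)) ≠ 0.

s_(k+1) = 2**(k + 1)*(k + 4)*(4*k + 5)*factorial(k + 4)/(k + 7)
s_(k+1) − s_k = 2**k*(8*k**4 + 118*k**3 + 611*k**2 + 1314*k + 939)*factorial(k + 3)/((k + 6)*(k + 7))
(s_(k+1) − s_k) − t_k = -3*2**k*(8*k**3 + 86*k**2 + 263*k + 233)*factorial(k + 3)/((k + 6)*(k + 7))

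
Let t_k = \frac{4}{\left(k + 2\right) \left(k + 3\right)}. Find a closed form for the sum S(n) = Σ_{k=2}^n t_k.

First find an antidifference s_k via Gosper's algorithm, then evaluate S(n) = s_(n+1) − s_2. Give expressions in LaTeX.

S(n) = \frac{n - 1}{n + 3}

Ratio r(k) = (k + 2)/(k + 4).
Gosper form: A/B · C(k+1)/C(k) with A=k + 2, B=k + 4, C=1.
Need (k + 2)·f(k+1) − (k + 3)·f(k) = 1.
From deg A=1, deg B=1, deg C=0: d=1.
A polynomial solution: f(k) = k/2.
Get s_k = R·t_k = 2*k/(k + 2) with R(k) = B(k−1)f(k)/C(k) = k*(k + 3)/2.
Check: Δs_k = 4/(k**2 + 5*k + 6). ✓
Evaluate: s_(n+1) = 2*(n + 1)/(n + 3); subtract s_(2) = 1 ⇒ S(n) = (n - 1)/(n + 3).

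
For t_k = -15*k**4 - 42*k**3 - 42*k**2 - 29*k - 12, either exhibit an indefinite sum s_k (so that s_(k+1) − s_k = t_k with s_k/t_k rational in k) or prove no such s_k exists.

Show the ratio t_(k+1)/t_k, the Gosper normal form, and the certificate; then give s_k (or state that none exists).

s_k = k*(-3*k**4 - 3*k**3 + 2*k**2 - 4*k - 4)

Ratio r(k) = (15*k**4 + 102*k**3 + 258*k**2 + 299*k + 140)/(15*k**4 + 42*k**3 + 42*k**2 + 29*k + 12).
Factor: A=1; B=1; C=k**4 + 14*k**3/5 + 14*k**2/5 + 29*k/15 + 4/5.
Key eq: (1)·f(k+1) = (1)·f(k) + (k**4 + 14*k**3/5 + 14*k**2/5 + 29*k/15 + 4/5).
From deg A=0, deg B=0, deg C=4: d=5.
Coefficient equations give f(k) = k*(3*k**4 + 3*k**3 - 2*k**2 + 4*k + 4)/15.
Certificate R = B(k−1)f/C = k*(3*k**4 + 3*k**3 - 2*k**2 + 4*k + 4)/(15*k**4 + 42*k**3 + 42*k**2 + 29*k + 12) gives s_k = k*(-3*k**4 - 3*k**3 + 2*k**2 - 4*k - 4).
Verify: -15*k**4 - 42*k**3 - 42*k**2 - 29*k - 12 matches t_k.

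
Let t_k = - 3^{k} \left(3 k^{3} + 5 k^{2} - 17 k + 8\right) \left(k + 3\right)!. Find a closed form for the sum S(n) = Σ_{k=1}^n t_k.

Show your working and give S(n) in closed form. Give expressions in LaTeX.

r(k) = 3*(3*k**4 + 26*k**3 + 58*k**2 + 7*k - 4)/(3*k**3 + 5*k**2 - 17*k + 8) after simplifying.
Factor: A=3*k + 12; B=1; C=k**3 + 5*k**2/3 - 17*k/3 + 8/3.
Key eq: (3*k + 12)·f(k+1) = (1)·f(k) + (k**3 + 5*k**2/3 - 17*k/3 + 8/3).
deg f ≤ 2 (via 1,0,3).
Solve for f: f(k) = (k - 2)**2/3 (degree 2 ≤ 2).
Certificate R = B(k−1)f/C = (k - 2)**2/(3*k**3 + 5*k**2 - 17*k + 8) gives s_k = -3**k*(k - 2)**2*factorial(k + 3).
s_(k+1) − s_k = -3**k*(3*k**3 + 5*k**2 - 17*k + 8)*factorial(k + 3) = t_k.
s_(n+1) = -3**(n + 1)*(n - 1)**2*factorial(n + 4) and s_(1) = -72, so S(n) = -3*3**n*n**2*factorial(n + 4) + 6*3**n*n*factorial(n + 4) - 3*3**n*factorial(n + 4) + 72.

S(n) = - 3 \cdot 3^{n} n^{2} \left(n + 4\right)! + 6 \cdot 3^{n} n \left(n + 4\right)! - 3 \cdot 3^{n} \left(n + 4\right)! + 72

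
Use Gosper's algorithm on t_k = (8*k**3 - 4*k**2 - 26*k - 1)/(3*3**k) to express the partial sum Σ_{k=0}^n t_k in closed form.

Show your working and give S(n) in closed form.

S(n) = (6*3**n - 4*n**3 - 16*n**2 - 17*n - 7)/(3*3**n)

Step 1: r(k) = (8*k**3 + 20*k**2 - 10*k - 23)/(3*(8*k**3 - 4*k**2 - 26*k - 1)).
A = 1/3, B = 1, C = k**3 - k**2/2 - 13*k/4 - 1/8.
f must satisfy (1/3)·f(k+1) − (1)·f(k) = k**3 - k**2/2 - 13*k/4 - 1/8.
d = 3 from the (0,0,3) case.
Solving with deg f ≤ 3: f(k) = -3*(4*k**3 + 4*k**2 - 3*k + 2)/8.
R(k) = B(k−1)·f(k)/C(k) = -3*(4*k**3 + 4*k**2 - 3*k + 2)/(8*k**3 - 4*k**2 - 26*k - 1); s_k = R·t_k = (-4*k**3 - 4*k**2 + 3*k - 2)/3**k.
s_(k+1) − s_k = (8*k**3 - 4*k**2 - 26*k - 1)/(3*3**k) = t_k.
Σ_(k=0)^n t_k = s_(n+1) − s_(0) = (3**(-n - 1)*(-4*n**3 - 16*n**2 - 17*n - 7)) − (-2), i.e. (6*3**n - 4*n**3 - 16*n**2 - 17*n - 7)/(3*3**n).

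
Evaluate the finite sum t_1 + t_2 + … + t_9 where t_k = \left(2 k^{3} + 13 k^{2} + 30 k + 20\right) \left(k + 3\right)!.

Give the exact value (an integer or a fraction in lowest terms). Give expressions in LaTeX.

Σ = 1432214783880

Compute t_(k+1)/t_k: get (2*k**4 + 27*k**3 + 138*k**2 + 313*k + 260)/(2*k**3 + 13*k**2 + 30*k + 20).
A = k + 4, B = 1, C = k**3 + 13*k**2/2 + 15*k + 10.
f must satisfy (k + 4)·f(k+1) − (1)·f(k) = k**3 + 13*k**2/2 + 15*k + 10.
From deg A=1, deg B=0, deg C=3: d=2.
Coefficient equations give f(k) = k*(2*k + 3)/2.
Get s_k = R·t_k = k*(2*k + 3)*factorial(k + 3) with R(k) = B(k−1)f(k)/C(k) = k*(2*k + 3)/(2*k**3 + 13*k**2 + 30*k + 20).
Check: Δs_k = (2*k**3 + 13*k**2 + 30*k + 20)*factorial(k + 3). ✓
Evaluate s at k=10 and k=1: 1432214784000 and 120; difference 1432214783880.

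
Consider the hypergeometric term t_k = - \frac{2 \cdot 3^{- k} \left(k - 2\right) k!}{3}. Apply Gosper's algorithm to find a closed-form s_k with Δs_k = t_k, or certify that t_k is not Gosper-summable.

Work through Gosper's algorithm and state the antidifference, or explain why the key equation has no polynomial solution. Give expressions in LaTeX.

Step 1: r(k) = (k**2 - 1)/(3*(k - 2)).
So A=k/3 + 1/3 and B=1, with C=k - 2.
Need (k/3 + 1/3)·f(k+1) − (1)·f(k) = k - 2.
deg f ≤ 0 (via 1,0,1).
Solving with deg f ≤ 0: f(k) = 3.
Get s_k = R·t_k = -2*factorial(k)/3**k with R(k) = B(k−1)f(k)/C(k) = 3/(k - 2).
Check: Δs_k = -2*(k - 2)*factorial(k)/(3*3**k). ✓

s_k = - 2 \cdot 3^{- k} k!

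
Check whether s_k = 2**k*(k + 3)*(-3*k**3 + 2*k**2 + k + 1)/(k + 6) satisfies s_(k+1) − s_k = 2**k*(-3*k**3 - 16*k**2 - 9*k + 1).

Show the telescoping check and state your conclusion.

s_(k+1) = 2**(k + 1)*(k + 4)*(k - 3*(k + 1)**3 + 2*(k + 1)**2 + 2)/(k + 7)
s_(k+1) − s_k = 2**k*(-3*k**5 - 46*k**4 - 250*k**3 - 467*k**2 - 203*k + 27)/(k**2 + 13*k + 42)
(s_(k+1) − s_k) − t_k = 2**k*(9*k**4 + 93*k**3 + 321*k**2 + 162*k - 15)/(k**2 + 13*k + 42)

Invalid: residual 2**k*(9*k**4 + 93*k**3 + 321*k**2 + 162*k - 15)/(k**2 + 13*k + 42) ≠ 0.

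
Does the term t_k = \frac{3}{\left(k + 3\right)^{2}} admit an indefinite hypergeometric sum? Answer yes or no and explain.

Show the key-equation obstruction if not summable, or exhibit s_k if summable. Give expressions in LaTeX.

Ratio r(k) = (k + 3)**2/(k + 4)**2.
Normal form (A,B,C) = (k**2 + 6*k + 9, k**2 + 8*k + 16, 1).
Need (k**2 + 6*k + 9)·f(k+1) − (k**2 + 6*k + 9)·f(k) = 1.
d = 0 from the (2,2,0) case.
f = c0 ⇒ A·f(k+1) − B(k−1)·f(k) − C = -1. The system {-1 = 0} is inconsistent; no antidifference.

No. Not Gosper-summable.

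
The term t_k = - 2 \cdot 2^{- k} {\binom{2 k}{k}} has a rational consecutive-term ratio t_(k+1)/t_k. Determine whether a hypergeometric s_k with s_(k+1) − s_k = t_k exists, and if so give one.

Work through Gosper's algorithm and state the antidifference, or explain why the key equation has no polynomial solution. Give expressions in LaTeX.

The ratio is (2*k + 1)/(k + 1).
Factor: A=2*k + 1; B=k + 1; C=1.
Key eq: (2*k + 1)·f(k+1) = (k)·f(k) + (1).
From deg A=1, deg B=1, deg C=0: d=-1.
d = -1 < 0 ⇒ no nonzero polynomial f; not summable.

none — t_k is not Gosper-summable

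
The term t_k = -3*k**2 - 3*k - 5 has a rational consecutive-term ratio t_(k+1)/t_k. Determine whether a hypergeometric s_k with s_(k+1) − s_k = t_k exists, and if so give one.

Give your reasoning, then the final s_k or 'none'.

s_k = k*(-k**2 - 4)

r(k) = (3*k**2 + 9*k + 11)/(3*k**2 + 3*k + 5) after simplifying.
Gosper form: A/B · C(k+1)/C(k) with A=1, B=1, C=k**2 + k + 5/3.
f must satisfy (1)·f(k+1) − (1)·f(k) = k**2 + k + 5/3.
Degrees (0,0,2) ⇒ d ≤ 3.
Solve for f: f(k) = k*(k**2 + 4)/3 (degree 3 ≤ 3).
So s_k = (B(k−1)f/C)·t_k = (k*(k**2 + 4)/(3*k**2 + 3*k + 5))·t_k = k*(-k**2 - 4).
Check: Δs_k = -3*k**2 - 3*k - 5. ✓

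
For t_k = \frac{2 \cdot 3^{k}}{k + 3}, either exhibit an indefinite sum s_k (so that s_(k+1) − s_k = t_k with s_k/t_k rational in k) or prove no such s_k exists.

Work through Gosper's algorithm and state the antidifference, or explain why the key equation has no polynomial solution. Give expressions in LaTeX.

t_(k+1)/t_k = 3*(k + 3)/(k + 4).
Normal form (A,B,C) = (3*k + 9, k + 4, 1).
Need (3*k + 9)·f(k+1) − (k + 3)·f(k) = 1.
From deg A=1, deg B=1, deg C=0: d=-1.
deg f ≤ -1 is impossible — no certificate.

none — t_k is not Gosper-summable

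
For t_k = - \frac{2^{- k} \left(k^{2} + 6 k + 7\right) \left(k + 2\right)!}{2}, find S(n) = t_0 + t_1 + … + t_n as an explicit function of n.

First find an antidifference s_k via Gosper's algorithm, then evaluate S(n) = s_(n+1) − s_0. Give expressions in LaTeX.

S(n) = 8 - \frac{2^{- n} n \left(n + 3\right)!}{2} - \frac{5 \cdot 2^{- n} \left(n + 3\right)!}{2}

Step 1: r(k) = (k + 3)*(6*k + (k + 1)**2 + 13)/(2*(k**2 + 6*k + 7)).
Normal form (A,B,C) = (k/2 + 3/2, 1, k**2 + 6*k + 7).
Need (k/2 + 3/2)·f(k+1) − (1)·f(k) = k**2 + 6*k + 7.
From deg A=1, deg B=0, deg C=2: d=1.
Match coefficients ⇒ f(k) = 2*(k + 4).
Get s_k = R·t_k = -(k + 4)*factorial(k + 2)/2**k with R(k) = B(k−1)f(k)/C(k) = 2*(k + 4)/(k**2 + 6*k + 7).
Verify: -(k**2 + 6*k + 7)*factorial(k + 2)/(2*2**k) matches t_k.
Σ_(k=0)^n t_k = s_(n+1) − s_(0) = (-2**(-n - 1)*(n + 5)*factorial(n + 3)) − (-8), i.e. 8 - n*factorial(n + 3)/(2*2**n) - 5*factorial(n + 3)/(2*2**n).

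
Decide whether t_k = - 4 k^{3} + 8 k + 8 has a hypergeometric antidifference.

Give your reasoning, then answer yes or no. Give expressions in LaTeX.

t_(k+1)/t_k = (2*k - (k + 1)**3 + 4)/(-k**3 + 2*k + 2).
Gosper form: A/B · C(k+1)/C(k) with A=1, B=1, C=k**3 - 2*k - 2.
Set up (1)·f(k+1) − (1)·f(k) − (k**3 - 2*k - 2) = 0.
From deg A=0, deg B=0, deg C=3: d=4.
Solving with deg f ≤ 4: f(k) = k*(k**3 - 2*k**2 - 3*k - 4)/4.
Get s_k = R·t_k = k*(-k**3 + 2*k**2 + 3*k + 4) with R(k) = B(k−1)f(k)/C(k) = k*(k**3 - 2*k**2 - 3*k - 4)/(4*(k**3 - 2*k - 2)).
Verify: -4*k**3 + 8*k + 8 matches t_k.

Yes. s_k = k \left(- k^{3} + 2 k^{2} + 3 k + 4\right).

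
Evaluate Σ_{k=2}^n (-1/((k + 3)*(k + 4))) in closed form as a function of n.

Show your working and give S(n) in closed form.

Step 1: r(k) = (k + 3)/(k + 5).
A = k + 3, B = k + 5, C = 1.
f must satisfy (k + 3)·f(k+1) − (k + 4)·f(k) = 1.
d = 1 from the (1,1,0) case.
Solving with deg f ≤ 1: f(k) = k/3.
R(k) = B(k−1)·f(k)/C(k) = k*(k + 4)/3; s_k = R·t_k = -k/(3*k + 9).
Verify: -1/(k**2 + 7*k + 12) matches t_k.
Evaluate: s_(n+1) = (-n - 1)/(3*(n + 4)); subtract s_(2) = -2/15 ⇒ S(n) = (1 - n)/(5*(n + 4)).

S(n) = (1 - n)/(5*(n + 4))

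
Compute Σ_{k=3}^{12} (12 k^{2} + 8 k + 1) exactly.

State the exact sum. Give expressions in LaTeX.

Σ = 8350

t_(k+1)/t_k = (12*k**2 + 32*k + 21)/(12*k**2 + 8*k + 1).
A = 1, B = 1, C = k**2 + 2*k/3 + 1/12.
Need (1)·f(k+1) − (1)·f(k) = k**2 + 2*k/3 + 1/12.
Degrees (0,0,2) ⇒ d ≤ 3.
Match coefficients ⇒ f(k) = k*(4*k**2 - 2*k - 1)/12.
R(k) = B(k−1)·f(k)/C(k) = k*(4*k**2 - 2*k - 1)/((2*k + 1)*(6*k + 1)); s_k = R·t_k = k*(4*k**2 - 2*k - 1).
s_(k+1) − s_k = 12*k**2 + 8*k + 1 = t_k.
Telescoping: Σ = s_(13) − s_(3) = 8437 − (87) = 8350.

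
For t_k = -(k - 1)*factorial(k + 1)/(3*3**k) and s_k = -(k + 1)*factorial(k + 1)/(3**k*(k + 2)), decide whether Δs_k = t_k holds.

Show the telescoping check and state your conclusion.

s_(k+1) = -(k + 2)*factorial(k + 2)/(3*3**k*(k + 3))
s_(k+1) − s_k = -(k**3 + 3*k**2 - 1)*factorial(k + 1)/(3*3**k*(k + 2)*(k + 3))
(s_(k+1) − s_k) − t_k = (k**2 + k - 5)*factorial(k + 1)/(3*3**k*(k + 2)*(k + 3))

Invalid: residual (k**2 + k - 5)*factorial(k + 1)/(3*3**k*(k + 2)*(k + 3)) ≠ 0.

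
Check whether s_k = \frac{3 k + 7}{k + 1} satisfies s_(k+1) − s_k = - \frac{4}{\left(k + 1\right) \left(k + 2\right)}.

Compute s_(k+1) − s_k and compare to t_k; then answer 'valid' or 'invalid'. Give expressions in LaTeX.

s_(k+1) = (3*k + 10)/(k + 2)
s_(k+1) − s_k = -4/(k**2 + 3*k + 2)
(s_(k+1) − s_k) − t_k = 0

valid; difference matches t_k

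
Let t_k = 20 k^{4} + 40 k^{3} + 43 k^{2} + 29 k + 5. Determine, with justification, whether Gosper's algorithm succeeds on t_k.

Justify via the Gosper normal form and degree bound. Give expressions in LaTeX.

The ratio is (20*k**4 + 120*k**3 + 283*k**2 + 315*k + 137)/(20*k**4 + 40*k**3 + 43*k**2 + 29*k + 5).
Normal form (A,B,C) = (1, 1, k**4 + 2*k**3 + 43*k**2/20 + 29*k/20 + 1/4).
f must satisfy (1)·f(k+1) − (1)·f(k) = k**4 + 2*k**3 + 43*k**2/20 + 29*k/20 + 1/4.
From deg A=0, deg B=0, deg C=4: d=5.
A polynomial solution: f(k) = k*(4*k**4 + k**2 + 3*k - 3)/20.
Get s_k = R·t_k = k*(4*k**4 + k**2 + 3*k - 3) with R(k) = B(k−1)f(k)/C(k) = k*(4*k**4 + k**2 + 3*k - 3)/(20*k**4 + 40*k**3 + 43*k**2 + 29*k + 5).
Verify: 20*k**4 + 40*k**3 + 43*k**2 + 29*k + 5 matches t_k.

Yes. s_k = k \left(4 k^{4} + k^{2} + 3 k - 3\right).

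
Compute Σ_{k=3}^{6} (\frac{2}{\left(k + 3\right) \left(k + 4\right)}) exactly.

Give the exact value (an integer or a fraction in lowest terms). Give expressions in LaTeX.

t_(k+1)/t_k = (k + 3)/(k + 5).
Take A(k)=k + 3, B(k)=k + 5, C(k)=1.
f must satisfy (k + 3)·f(k+1) − (k + 4)·f(k) = 1.
Bound: deg f ≤ 1.
Coefficient equations give f(k) = k/3.
So s_k = (B(k−1)f/C)·t_k = (k*(k + 4)/3)·t_k = 2*k/(3*(k + 3)).
Δs = 2/(k**2 + 7*k + 12), as required.
Evaluate s at k=7 and k=3: 7/15 and 1/3; difference 2/15.

Σ = 2/15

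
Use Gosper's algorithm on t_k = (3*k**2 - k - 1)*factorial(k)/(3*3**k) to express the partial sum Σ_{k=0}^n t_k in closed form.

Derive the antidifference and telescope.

S(n) = (-6*3**n + 3*n**2*factorial(n) + 8*n*factorial(n) + 5*factorial(n))/(3*3**n)

r(k) = (k + 1)*(k - 3*(k + 1)**2 + 2)/(3*(-3*k**2 + k + 1)) after simplifying.
Take A(k)=k/3 + 1/3, B(k)=1, C(k)=k**2 - k/3 - 1/3.
Key eq: (k/3 + 1/3)·f(k+1) = (1)·f(k) + (k**2 - k/3 - 1/3).
deg f ≤ 1 (via 1,0,2).
A polynomial solution: f(k) = 3*k + 2.
Get s_k = R·t_k = (3*k + 2)*factorial(k)/3**k with R(k) = B(k−1)f(k)/C(k) = 3*(3*k + 2)/(3*k**2 - k - 1).
Δs = (3*k**2 - k - 1)*factorial(k)/(3*3**k), as required.
Telescope: S(n) = s_(n+1) − s_(0) = 3**(-n - 1)*(3*n + 5)*factorial(n + 1) − (2) = (-6*3**n + 3*n**2*factorial(n) + 8*n*factorial(n) + 5*factorial(n))/(3*3**n).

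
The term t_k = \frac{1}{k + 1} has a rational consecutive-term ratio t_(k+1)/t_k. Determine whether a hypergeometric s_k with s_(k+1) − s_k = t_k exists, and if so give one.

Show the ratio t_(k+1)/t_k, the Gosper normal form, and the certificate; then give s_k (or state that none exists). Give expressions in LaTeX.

r(k) = (k + 1)/(k + 2) after simplifying.
Factor: A=k + 1; B=k + 2; C=1.
Need (k + 1)·f(k+1) − (k + 1)·f(k) = 1.
Bound: deg f ≤ 0.
f = c0 ⇒ A·f(k+1) − B(k−1)·f(k) − C = -1. The system {-1 = 0} is inconsistent; no antidifference.

none (Gosper's algorithm certifies no s_k)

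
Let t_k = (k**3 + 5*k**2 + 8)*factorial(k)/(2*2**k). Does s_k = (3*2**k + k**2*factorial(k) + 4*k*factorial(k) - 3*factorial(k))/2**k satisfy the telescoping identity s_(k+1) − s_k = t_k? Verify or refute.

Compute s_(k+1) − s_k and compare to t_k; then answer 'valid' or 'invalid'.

Valid — Δs_k = t_k.

s_(k+1) = (6*2**k + k**3*factorial(k) + 7*k**2*factorial(k) + 8*k*factorial(k) + 2*factorial(k))/(2*2**k)
s_(k+1) − s_k = (k**3 + 5*k**2 + 8)*factorial(k)/(2*2**k)
(s_(k+1) − s_k) − t_k = 0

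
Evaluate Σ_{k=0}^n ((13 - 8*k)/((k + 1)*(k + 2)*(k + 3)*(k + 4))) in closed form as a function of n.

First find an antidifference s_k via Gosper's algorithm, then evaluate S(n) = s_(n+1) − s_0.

S(n) = (n**3 + 9*n**2 + 34*n + 26)/(2*(n**3 + 9*n**2 + 26*n + 24))

Compute t_(k+1)/t_k: get (k + 1)*(8*k - 5)/((k + 5)*(8*k - 13)).
Normal form (A,B,C) = (k + 1, k + 5, k - 13/8).
Key eq: (k + 1)·f(k+1) = (k + 4)·f(k) + (k - 13/8).
Degrees (1,1,1) ⇒ d ≤ 3.
Solve for f: f(k) = -k*(k**2 + 6*k + 19)/16 (degree 3 ≤ 3).
R(k) = B(k−1)·f(k)/C(k) = -k*(k + 4)*(k**2 + 6*k + 19)/(2*(8*k - 13)); s_k = R·t_k = k*(k**2 + 6*k + 19)/(2*(k + 1)*(k + 2)*(k + 3)).
s_(k+1) − s_k = (13 - 8*k)/(k**4 + 10*k**3 + 35*k**2 + 50*k + 24) = t_k.
Telescope: S(n) = s_(n+1) − s_(0) = (n**3 + 9*n**2 + 34*n + 26)/(2*(n**3 + 9*n**2 + 26*n + 24)) − (0) = (n**3 + 9*n**2 + 34*n + 26)/(2*(n**3 + 9*n**2 + 26*n + 24)).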